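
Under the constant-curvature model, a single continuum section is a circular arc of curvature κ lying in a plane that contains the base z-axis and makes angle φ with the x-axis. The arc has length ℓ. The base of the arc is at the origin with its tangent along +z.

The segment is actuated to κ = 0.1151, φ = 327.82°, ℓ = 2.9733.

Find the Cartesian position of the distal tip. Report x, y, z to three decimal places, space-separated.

0.426 -0.268 2.916

θ = κ·ℓ = 0.1151 × 2.9733 = 0.34223 rad
ρ = (1 − cos θ)/κ = (1 − 0.94201)/0.1151 = 0.50383
z = sin θ / κ = 0.33559/0.1151 = 2.91560
x = ρ cos φ = 0.50383 × cos(327.82°) = 0.42643
y = ρ sin φ = 0.50383 × sin(327.82°) = -0.26833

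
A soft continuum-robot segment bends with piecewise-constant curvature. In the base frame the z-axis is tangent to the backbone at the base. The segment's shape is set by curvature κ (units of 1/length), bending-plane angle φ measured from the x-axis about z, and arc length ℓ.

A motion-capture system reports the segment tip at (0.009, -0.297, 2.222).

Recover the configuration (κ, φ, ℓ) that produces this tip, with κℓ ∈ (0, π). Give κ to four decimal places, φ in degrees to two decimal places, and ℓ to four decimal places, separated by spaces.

ρ = √(x²+y²) = √(0.009² + -0.297²) = 0.29714
φ = atan2(y, x) mod 360° = atan2(-0.297, 0.009) = 271.7357°
|p|² = ρ² + z² = 0.29714² + 2.222² = 5.02557
κ = 2ρ / |p|² = 2×0.29714 / 5.02557 = 0.11825
θ = 2·atan2(ρ, z) = 2·atan2(0.29714, 2.222) = 0.26587 rad
ℓ = θ/κ = 0.26587/0.11825 = 2.24840

0.1182 271.74 2.2484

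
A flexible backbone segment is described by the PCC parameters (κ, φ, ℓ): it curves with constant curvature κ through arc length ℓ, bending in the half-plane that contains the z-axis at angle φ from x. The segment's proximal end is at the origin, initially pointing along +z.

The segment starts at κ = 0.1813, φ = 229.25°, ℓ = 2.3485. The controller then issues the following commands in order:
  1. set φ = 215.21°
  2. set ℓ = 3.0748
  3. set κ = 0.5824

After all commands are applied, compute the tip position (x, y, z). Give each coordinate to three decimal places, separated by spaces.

-1.709 -1.206 1.676

initial: κ=0.1813, φ=229.25°, ℓ=2.3485
cmd 1: set φ=215.21° → (κ,φ,ℓ)=(0.1813,215.21°,2.3485) → tip=(-0.4024,-0.2839,2.2782)
cmd 2: set ℓ=3.0748 → (κ,φ,ℓ)=(0.1813,215.21°,3.0748) → tip=(-0.6823,-0.4815,2.9180)
cmd 3: set κ=0.5824 → (κ,φ,ℓ)=(0.5824,215.21°,3.0748) → tip=(-1.7090,-1.2060,1.6757)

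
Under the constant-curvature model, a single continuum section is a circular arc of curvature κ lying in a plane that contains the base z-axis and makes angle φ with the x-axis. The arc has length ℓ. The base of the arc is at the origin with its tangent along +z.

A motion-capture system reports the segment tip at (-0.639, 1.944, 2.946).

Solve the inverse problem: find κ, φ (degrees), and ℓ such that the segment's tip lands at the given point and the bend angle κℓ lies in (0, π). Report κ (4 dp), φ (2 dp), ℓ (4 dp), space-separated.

0.3181 108.20 3.8172

ρ = √(x²+y²) = √(-0.639² + 1.944²) = 2.04633
φ = atan2(y, x) mod 360° = atan2(1.944, -0.639) = 108.1959°
|p|² = ρ² + z² = 2.04633² + 2.946² = 12.86637
κ = 2ρ / |p|² = 2×2.04633 / 12.86637 = 0.31809
θ = 2·atan2(ρ, z) = 2·atan2(2.04633, 2.946) = 1.21420 rad
ℓ = θ/κ = 1.21420/0.31809 = 3.81717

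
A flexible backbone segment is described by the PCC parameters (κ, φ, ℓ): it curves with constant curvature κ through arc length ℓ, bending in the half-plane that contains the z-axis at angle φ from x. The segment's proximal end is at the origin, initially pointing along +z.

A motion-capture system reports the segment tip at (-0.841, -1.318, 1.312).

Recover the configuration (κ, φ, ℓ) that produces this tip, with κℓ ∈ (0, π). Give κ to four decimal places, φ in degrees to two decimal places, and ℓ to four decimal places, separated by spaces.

ρ = √(x²+y²) = √(-0.841² + -1.318²) = 1.56346
φ = atan2(y, x) mod 360° = atan2(-1.318, -0.841) = 237.4585°
|p|² = ρ² + z² = 1.56346² + 1.312² = 4.16575
κ = 2ρ / |p|² = 2×1.56346 / 4.16575 = 0.75063
θ = 2·atan2(ρ, z) = 2·atan2(1.56346, 1.312) = 1.74525 rad
ℓ = θ/κ = 1.74525/0.75063 = 2.32506

0.7506 237.46 2.3251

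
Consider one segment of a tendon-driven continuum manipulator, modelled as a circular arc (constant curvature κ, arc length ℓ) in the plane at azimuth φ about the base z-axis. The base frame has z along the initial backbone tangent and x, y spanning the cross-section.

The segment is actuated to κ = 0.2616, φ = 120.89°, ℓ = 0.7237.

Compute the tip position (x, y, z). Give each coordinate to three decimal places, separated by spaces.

-0.035 0.059 0.719

θ = κ·ℓ = 0.2616 × 0.7237 = 0.18932 rad
ρ = (1 − cos θ)/κ = (1 − 0.98213)/0.2616 = 0.06830
z = sin θ / κ = 0.18819/0.2616 = 0.71938
x = ρ cos φ = 0.06830 × cos(120.89°) = -0.03507
y = ρ sin φ = 0.06830 × sin(120.89°) = 0.05861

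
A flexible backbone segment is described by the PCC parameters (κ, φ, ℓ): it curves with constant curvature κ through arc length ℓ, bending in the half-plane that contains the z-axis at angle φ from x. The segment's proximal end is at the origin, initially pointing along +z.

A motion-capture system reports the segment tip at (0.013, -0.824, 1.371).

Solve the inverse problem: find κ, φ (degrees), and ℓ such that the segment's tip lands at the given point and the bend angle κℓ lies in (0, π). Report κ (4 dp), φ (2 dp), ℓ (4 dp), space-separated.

ρ = √(x²+y²) = √(0.013² + -0.824²) = 0.82410
φ = atan2(y, x) mod 360° = atan2(-0.824, 0.013) = 270.9039°
|p|² = ρ² + z² = 0.82410² + 1.371² = 2.55879
κ = 2ρ / |p|² = 2×0.82410 / 2.55879 = 0.64414
θ = 2·atan2(ρ, z) = 2·atan2(0.82410, 1.371) = 1.08245 rad
ℓ = θ/κ = 1.08245/0.64414 = 1.68047

0.6441 270.90 1.6805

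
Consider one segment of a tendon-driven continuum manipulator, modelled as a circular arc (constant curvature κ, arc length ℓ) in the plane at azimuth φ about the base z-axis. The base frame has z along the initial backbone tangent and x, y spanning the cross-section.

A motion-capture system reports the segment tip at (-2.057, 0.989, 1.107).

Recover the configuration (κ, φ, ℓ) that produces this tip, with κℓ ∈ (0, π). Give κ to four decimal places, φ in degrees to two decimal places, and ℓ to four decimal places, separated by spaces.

ρ = √(x²+y²) = √(-2.057² + 0.989²) = 2.28240
φ = atan2(y, x) mod 360° = atan2(0.989, -2.057) = 154.3219°
|p|² = ρ² + z² = 2.28240² + 1.107² = 6.43482
κ = 2ρ / |p|² = 2×2.28240 / 6.43482 = 0.70939
θ = 2·atan2(ρ, z) = 2·atan2(2.28240, 1.107) = 2.23842 rad
ℓ = θ/κ = 2.23842/0.70939 = 3.15540

0.7094 154.32 3.1554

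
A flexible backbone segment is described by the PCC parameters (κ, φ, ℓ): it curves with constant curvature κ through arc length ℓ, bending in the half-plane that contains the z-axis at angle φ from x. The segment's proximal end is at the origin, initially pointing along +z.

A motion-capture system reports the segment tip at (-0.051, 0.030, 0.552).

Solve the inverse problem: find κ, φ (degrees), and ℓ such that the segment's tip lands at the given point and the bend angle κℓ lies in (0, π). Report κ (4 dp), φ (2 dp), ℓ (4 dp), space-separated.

ρ = √(x²+y²) = √(-0.051² + 0.030²) = 0.05917
φ = atan2(y, x) mod 360° = atan2(0.030, -0.051) = 149.5345°
|p|² = ρ² + z² = 0.05917² + 0.552² = 0.30821
κ = 2ρ / |p|² = 2×0.05917 / 0.30821 = 0.38396
θ = 2·atan2(ρ, z) = 2·atan2(0.05917, 0.552) = 0.21357 rad
ℓ = θ/κ = 0.21357/0.38396 = 0.55622

0.3840 149.53 0.5562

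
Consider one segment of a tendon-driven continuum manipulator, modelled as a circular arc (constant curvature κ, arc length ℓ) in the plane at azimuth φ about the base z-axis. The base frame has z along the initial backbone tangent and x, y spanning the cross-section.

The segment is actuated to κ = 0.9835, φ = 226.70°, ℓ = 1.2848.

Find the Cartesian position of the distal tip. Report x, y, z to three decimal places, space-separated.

θ = κ·ℓ = 0.9835 × 1.2848 = 1.26360 rad
ρ = (1 − cos θ)/κ = (1 − 0.30239)/0.9835 = 0.70932
z = sin θ / κ = 0.95319/0.9835 = 0.96918
x = ρ cos φ = 0.70932 × cos(226.70°) = -0.48646
y = ρ sin φ = 0.70932 × sin(226.70°) = -0.51622

-0.486 -0.516 0.969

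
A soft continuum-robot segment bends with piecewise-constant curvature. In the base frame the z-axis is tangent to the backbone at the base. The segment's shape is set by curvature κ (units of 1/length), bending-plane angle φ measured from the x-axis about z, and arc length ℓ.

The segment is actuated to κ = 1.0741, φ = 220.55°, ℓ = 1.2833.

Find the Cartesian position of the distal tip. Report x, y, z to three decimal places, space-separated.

θ = κ·ℓ = 1.0741 × 1.2833 = 1.37839 rad
ρ = (1 − cos θ)/κ = (1 − 0.19122)/1.0741 = 0.75298
z = sin θ / κ = 0.98155/1.0741 = 0.91383
x = ρ cos φ = 0.75298 × cos(220.55°) = -0.57215
y = ρ sin φ = 0.75298 × sin(220.55°) = -0.48952

-0.572 -0.490 0.914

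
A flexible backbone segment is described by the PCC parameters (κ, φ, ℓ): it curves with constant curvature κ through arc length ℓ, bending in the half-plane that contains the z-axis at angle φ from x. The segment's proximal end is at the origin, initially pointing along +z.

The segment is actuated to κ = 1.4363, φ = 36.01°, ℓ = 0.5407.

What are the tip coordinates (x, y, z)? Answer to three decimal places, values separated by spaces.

0.161 0.117 0.488

θ = κ·ℓ = 1.4363 × 0.5407 = 0.77661 rad
ρ = (1 − cos θ)/κ = (1 − 0.71330)/1.4363 = 0.19961
z = sin θ / κ = 0.70086/1.4363 = 0.48796
x = ρ cos φ = 0.19961 × cos(36.01°) = 0.16147
y = ρ sin φ = 0.19961 × sin(36.01°) = 0.11736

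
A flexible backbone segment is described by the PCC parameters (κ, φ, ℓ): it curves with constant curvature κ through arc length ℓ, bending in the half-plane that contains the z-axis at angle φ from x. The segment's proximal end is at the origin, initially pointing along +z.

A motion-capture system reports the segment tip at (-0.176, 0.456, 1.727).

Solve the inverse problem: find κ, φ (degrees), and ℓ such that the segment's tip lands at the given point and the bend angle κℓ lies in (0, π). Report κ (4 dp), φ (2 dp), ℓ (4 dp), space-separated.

ρ = √(x²+y²) = √(-0.176² + 0.456²) = 0.48879
φ = atan2(y, x) mod 360° = atan2(0.456, -0.176) = 111.1048°
|p|² = ρ² + z² = 0.48879² + 1.727² = 3.22144
κ = 2ρ / |p|² = 2×0.48879 / 3.22144 = 0.30346
θ = 2·atan2(ρ, z) = 2·atan2(0.48879, 1.727) = 0.55163 rad
ℓ = θ/κ = 0.55163/0.30346 = 1.81780

0.3035 111.10 1.8178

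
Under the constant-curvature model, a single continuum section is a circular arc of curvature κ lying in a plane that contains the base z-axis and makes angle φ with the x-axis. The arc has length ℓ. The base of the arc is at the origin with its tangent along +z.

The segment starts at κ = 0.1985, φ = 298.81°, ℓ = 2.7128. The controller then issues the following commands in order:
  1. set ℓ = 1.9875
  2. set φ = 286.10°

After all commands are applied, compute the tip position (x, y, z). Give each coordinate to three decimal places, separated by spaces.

initial: κ=0.1985, φ=298.81°, ℓ=2.7128
cmd 1: set ℓ=1.9875 → (κ,φ,ℓ)=(0.1985,298.81°,1.9875) → tip=(0.1865,-0.3391,1.9363)
cmd 2: set φ=286.10° → (κ,φ,ℓ)=(0.1985,286.10°,1.9875) → tip=(0.1073,-0.3718,1.9363)

0.107 -0.372 1.936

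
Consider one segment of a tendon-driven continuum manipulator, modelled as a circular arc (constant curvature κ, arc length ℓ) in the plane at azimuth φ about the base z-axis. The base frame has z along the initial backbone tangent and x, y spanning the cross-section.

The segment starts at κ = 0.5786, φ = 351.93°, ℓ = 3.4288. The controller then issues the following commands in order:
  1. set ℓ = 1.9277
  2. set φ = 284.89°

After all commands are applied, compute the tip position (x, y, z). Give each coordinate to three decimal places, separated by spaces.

0.249 -0.936 1.552

initial: κ=0.5786, φ=351.93°, ℓ=3.4288
cmd 1: set ℓ=1.9277 → (κ,φ,ℓ)=(0.5786,351.93°,1.9277) → tip=(0.9585,-0.1359,1.5521)
cmd 2: set φ=284.89° → (κ,φ,ℓ)=(0.5786,284.89°,1.9277) → tip=(0.2488,-0.9356,1.5521)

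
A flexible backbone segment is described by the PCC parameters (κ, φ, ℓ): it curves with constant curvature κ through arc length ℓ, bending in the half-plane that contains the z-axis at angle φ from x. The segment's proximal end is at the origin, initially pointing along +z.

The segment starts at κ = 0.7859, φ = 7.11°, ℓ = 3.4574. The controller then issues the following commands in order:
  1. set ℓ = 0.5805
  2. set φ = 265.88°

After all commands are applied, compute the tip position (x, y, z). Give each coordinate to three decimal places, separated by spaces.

-0.009 -0.130 0.561

initial: κ=0.7859, φ=7.11°, ℓ=3.4574
cmd 1: set ℓ=0.5805 → (κ,φ,ℓ)=(0.7859,7.11°,0.5805) → tip=(0.1291,0.0161,0.5606)
cmd 2: set φ=265.88° → (κ,φ,ℓ)=(0.7859,265.88°,0.5805) → tip=(-0.0093,-0.1298,0.5606)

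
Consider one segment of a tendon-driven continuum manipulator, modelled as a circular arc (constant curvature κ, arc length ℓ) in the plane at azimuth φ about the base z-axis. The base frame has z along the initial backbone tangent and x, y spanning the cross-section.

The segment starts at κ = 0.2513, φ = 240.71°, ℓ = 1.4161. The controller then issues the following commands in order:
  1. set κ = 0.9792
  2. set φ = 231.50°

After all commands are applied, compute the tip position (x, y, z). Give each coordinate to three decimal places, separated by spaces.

-0.519 -0.653 1.004

initial: κ=0.2513, φ=240.71°, ℓ=1.4161
cmd 1: set κ=0.9792 → (κ,φ,ℓ)=(0.9792,240.71°,1.4161) → tip=(-0.4081,-0.7276,1.0040)
cmd 2: set φ=231.50° → (κ,φ,ℓ)=(0.9792,231.50°,1.4161) → tip=(-0.5193,-0.6529,1.0040)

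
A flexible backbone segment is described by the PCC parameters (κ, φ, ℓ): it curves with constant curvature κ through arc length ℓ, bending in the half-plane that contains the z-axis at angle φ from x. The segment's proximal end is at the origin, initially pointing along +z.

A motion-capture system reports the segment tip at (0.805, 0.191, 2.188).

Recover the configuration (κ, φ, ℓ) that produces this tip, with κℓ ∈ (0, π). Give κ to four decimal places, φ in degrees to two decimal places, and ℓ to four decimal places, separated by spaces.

0.3024 13.35 2.3909

ρ = √(x²+y²) = √(0.805² + 0.191²) = 0.82735
φ = atan2(y, x) mod 360° = atan2(0.191, 0.805) = 13.3476°
|p|² = ρ² + z² = 0.82735² + 2.188² = 5.47185
κ = 2ρ / |p|² = 2×0.82735 / 5.47185 = 0.30240
θ = 2·atan2(ρ, z) = 2·atan2(0.82735, 2.188) = 0.72302 rad
ℓ = θ/κ = 0.72302/0.30240 = 2.39094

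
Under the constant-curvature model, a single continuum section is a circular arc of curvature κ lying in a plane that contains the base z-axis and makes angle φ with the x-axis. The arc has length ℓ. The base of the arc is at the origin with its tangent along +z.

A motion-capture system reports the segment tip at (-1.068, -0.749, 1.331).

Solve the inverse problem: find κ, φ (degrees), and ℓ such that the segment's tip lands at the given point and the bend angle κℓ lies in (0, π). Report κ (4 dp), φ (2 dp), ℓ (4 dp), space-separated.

ρ = √(x²+y²) = √(-1.068² + -0.749²) = 1.30446
φ = atan2(y, x) mod 360° = atan2(-0.749, -1.068) = 215.0424°
|p|² = ρ² + z² = 1.30446² + 1.331² = 3.47319
κ = 2ρ / |p|² = 2×1.30446 / 3.47319 = 0.75116
θ = 2·atan2(ρ, z) = 2·atan2(1.30446, 1.331) = 1.55066 rad
ℓ = θ/κ = 1.55066/0.75116 = 2.06435

0.7512 215.04 2.0643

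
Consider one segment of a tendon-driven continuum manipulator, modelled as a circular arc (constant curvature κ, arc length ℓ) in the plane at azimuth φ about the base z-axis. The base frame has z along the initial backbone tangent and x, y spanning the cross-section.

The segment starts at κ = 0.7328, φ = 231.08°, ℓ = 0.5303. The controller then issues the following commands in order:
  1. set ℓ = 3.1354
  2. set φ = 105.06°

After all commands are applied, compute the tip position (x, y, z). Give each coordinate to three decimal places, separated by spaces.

-0.590 2.193 1.020

initial: κ=0.7328, φ=231.08°, ℓ=0.5303
cmd 1: set ℓ=3.1354 → (κ,φ,ℓ)=(0.7328,231.08°,3.1354) → tip=(-1.4270,-1.7672,1.0198)
cmd 2: set φ=105.06° → (κ,φ,ℓ)=(0.7328,105.06°,3.1354) → tip=(-0.5902,2.1934,1.0198)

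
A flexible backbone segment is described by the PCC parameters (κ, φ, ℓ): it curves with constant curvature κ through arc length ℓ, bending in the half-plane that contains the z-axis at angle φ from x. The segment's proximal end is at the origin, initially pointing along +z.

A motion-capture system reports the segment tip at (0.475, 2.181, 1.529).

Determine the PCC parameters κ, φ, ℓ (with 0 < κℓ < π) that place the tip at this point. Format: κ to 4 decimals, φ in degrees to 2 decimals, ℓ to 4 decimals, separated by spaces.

0.6099 77.71 3.1818

ρ = √(x²+y²) = √(0.475² + 2.181²) = 2.23213
φ = atan2(y, x) mod 360° = atan2(2.181, 0.475) = 77.7134°
|p|² = ρ² + z² = 2.23213² + 1.529² = 7.32023
κ = 2ρ / |p|² = 2×2.23213 / 7.32023 = 0.60985
θ = 2·atan2(ρ, z) = 2·atan2(2.23213, 1.529) = 1.94042 rad
ℓ = θ/κ = 1.94042/0.60985 = 3.18179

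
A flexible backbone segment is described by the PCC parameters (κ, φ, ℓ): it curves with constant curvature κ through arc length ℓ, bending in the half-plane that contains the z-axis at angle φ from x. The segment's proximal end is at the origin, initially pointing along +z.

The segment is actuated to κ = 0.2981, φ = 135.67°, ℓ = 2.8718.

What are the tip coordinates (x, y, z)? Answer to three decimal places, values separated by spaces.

θ = κ·ℓ = 0.2981 × 2.8718 = 0.85608 rad
ρ = (1 − cos θ)/κ = (1 − 0.65540)/0.2981 = 1.15599
z = sin θ / κ = 0.75528/0.2981 = 2.53365
x = ρ cos φ = 1.15599 × cos(135.67°) = -0.82691
y = ρ sin φ = 1.15599 × sin(135.67°) = 0.80779

-0.827 0.808 2.534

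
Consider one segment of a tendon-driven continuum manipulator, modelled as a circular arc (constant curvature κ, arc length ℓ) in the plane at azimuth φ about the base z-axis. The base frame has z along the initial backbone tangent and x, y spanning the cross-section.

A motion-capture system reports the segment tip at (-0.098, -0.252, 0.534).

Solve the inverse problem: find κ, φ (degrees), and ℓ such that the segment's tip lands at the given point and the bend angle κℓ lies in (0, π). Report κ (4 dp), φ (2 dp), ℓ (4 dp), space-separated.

1.5094 248.75 0.6210

ρ = √(x²+y²) = √(-0.098² + -0.252²) = 0.27038
φ = atan2(y, x) mod 360° = atan2(-0.252, -0.098) = 248.7495°
|p|² = ρ² + z² = 0.27038² + 0.534² = 0.35826
κ = 2ρ / |p|² = 2×0.27038 / 0.35826 = 1.50942
θ = 2·atan2(ρ, z) = 2·atan2(0.27038, 0.534) = 0.93741 rad
ℓ = θ/κ = 0.93741/1.50942 = 0.62104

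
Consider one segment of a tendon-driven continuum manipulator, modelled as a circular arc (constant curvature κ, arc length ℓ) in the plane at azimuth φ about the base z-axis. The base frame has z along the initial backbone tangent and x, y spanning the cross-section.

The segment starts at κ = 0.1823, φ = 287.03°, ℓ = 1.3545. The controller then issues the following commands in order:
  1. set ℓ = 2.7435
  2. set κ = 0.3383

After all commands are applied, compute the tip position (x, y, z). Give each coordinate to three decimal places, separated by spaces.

initial: κ=0.1823, φ=287.03°, ℓ=1.3545
cmd 1: set ℓ=2.7435 → (κ,φ,ℓ)=(0.1823,287.03°,2.7435) → tip=(0.1968,-0.6424,2.6305)
cmd 2: set κ=0.3383 → (κ,φ,ℓ)=(0.3383,287.03°,2.7435) → tip=(0.3469,-1.1324,2.3662)

0.347 -1.132 2.366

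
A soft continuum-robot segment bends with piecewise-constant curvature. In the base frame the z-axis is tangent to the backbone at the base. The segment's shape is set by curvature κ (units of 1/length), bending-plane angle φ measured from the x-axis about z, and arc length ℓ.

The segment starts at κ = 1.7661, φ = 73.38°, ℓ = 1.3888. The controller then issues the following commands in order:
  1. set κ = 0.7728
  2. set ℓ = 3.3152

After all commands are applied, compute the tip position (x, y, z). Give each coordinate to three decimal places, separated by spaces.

initial: κ=1.7661, φ=73.38°, ℓ=1.3888
cmd 1: set κ=0.7728 → (κ,φ,ℓ)=(0.7728,73.38°,1.3888) → tip=(0.1935,0.6482,1.1371)
cmd 2: set ℓ=3.3152 → (κ,φ,ℓ)=(0.7728,73.38°,3.3152) → tip=(0.6798,2.2774,0.7087)

0.680 2.277 0.709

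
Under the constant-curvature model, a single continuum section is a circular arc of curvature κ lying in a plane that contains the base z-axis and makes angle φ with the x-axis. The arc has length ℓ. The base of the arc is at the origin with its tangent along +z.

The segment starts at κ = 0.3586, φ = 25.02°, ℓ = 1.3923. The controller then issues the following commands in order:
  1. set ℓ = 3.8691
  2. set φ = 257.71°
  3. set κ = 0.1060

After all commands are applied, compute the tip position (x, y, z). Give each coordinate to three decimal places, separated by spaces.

-0.167 -0.764 3.762

initial: κ=0.3586, φ=25.02°, ℓ=1.3923
cmd 1: set ℓ=3.8691 → (κ,φ,ℓ)=(0.3586,25.02°,3.8691) → tip=(2.0662,0.9644,2.7419)
cmd 2: set φ=257.71° → (κ,φ,ℓ)=(0.3586,257.71°,3.8691) → tip=(-0.4854,-2.2280,2.7419)
cmd 3: set κ=0.1060 → (κ,φ,ℓ)=(0.1060,257.71°,3.8691) → tip=(-0.1665,-0.7644,3.7615)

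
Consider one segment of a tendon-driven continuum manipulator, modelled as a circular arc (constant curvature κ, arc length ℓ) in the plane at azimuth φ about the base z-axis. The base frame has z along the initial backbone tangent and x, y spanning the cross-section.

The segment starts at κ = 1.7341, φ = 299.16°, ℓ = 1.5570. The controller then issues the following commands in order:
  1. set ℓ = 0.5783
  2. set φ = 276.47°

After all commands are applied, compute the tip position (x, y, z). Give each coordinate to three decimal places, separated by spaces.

0.030 -0.265 0.486

initial: κ=1.7341, φ=299.16°, ℓ=1.5570
cmd 1: set ℓ=0.5783 → (κ,φ,ℓ)=(1.7341,299.16°,0.5783) → tip=(0.1298,-0.2327,0.4861)
cmd 2: set φ=276.47° → (κ,φ,ℓ)=(1.7341,276.47°,0.5783) → tip=(0.0300,-0.2648,0.4861)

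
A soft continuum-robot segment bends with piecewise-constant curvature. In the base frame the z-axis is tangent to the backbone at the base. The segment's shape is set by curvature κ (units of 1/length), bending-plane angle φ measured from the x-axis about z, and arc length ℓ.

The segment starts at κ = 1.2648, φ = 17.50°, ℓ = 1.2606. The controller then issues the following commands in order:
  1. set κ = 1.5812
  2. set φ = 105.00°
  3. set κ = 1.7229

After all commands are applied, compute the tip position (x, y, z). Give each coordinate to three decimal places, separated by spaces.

initial: κ=1.2648, φ=17.50°, ℓ=1.2606
cmd 1: set κ=1.5812 → (κ,φ,ℓ)=(1.5812,17.50°,1.2606) → tip=(0.8505,0.2681,0.5768)
cmd 2: set φ=105.00° → (κ,φ,ℓ)=(1.5812,105.00°,1.2606) → tip=(-0.2308,0.8613,0.5768)
cmd 3: set κ=1.7229 → (κ,φ,ℓ)=(1.7229,105.00°,1.2606) → tip=(-0.2352,0.8777,0.4787)

-0.235 0.878 0.479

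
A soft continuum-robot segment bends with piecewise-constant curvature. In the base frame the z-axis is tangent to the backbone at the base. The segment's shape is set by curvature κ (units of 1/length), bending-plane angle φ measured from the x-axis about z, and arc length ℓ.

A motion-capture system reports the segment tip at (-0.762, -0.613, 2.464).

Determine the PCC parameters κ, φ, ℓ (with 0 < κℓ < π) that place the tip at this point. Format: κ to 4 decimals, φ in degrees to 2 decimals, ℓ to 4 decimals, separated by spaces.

ρ = √(x²+y²) = √(-0.762² + -0.613²) = 0.97796
φ = atan2(y, x) mod 360° = atan2(-0.613, -0.762) = 218.8154°
|p|² = ρ² + z² = 0.97796² + 2.464² = 7.02771
κ = 2ρ / |p|² = 2×0.97796 / 7.02771 = 0.27832
θ = 2·atan2(ρ, z) = 2·atan2(0.97796, 2.464) = 0.75566 rad
ℓ = θ/κ = 0.75566/0.27832 = 2.71512

0.2783 218.82 2.7151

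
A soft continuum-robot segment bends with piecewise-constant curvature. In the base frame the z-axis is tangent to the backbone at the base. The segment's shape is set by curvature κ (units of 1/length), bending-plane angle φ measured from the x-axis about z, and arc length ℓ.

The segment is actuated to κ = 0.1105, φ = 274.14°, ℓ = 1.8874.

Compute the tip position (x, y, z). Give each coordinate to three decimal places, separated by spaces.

θ = κ·ℓ = 0.1105 × 1.8874 = 0.20856 rad
ρ = (1 − cos θ)/κ = (1 − 0.97833)/0.1105 = 0.19610
z = sin θ / κ = 0.20705/0.1105 = 1.87375
x = ρ cos φ = 0.19610 × cos(274.14°) = 0.01416
y = ρ sin φ = 0.19610 × sin(274.14°) = -0.19559

0.014 -0.196 1.874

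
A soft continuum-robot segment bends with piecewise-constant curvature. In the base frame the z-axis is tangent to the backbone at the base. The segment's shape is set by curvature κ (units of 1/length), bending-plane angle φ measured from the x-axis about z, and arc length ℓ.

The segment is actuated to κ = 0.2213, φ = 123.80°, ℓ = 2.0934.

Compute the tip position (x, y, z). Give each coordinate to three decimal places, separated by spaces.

θ = κ·ℓ = 0.2213 × 2.0934 = 0.46327 rad
ρ = (1 − cos θ)/κ = (1 − 0.89460)/0.2213 = 0.47629
z = sin θ / κ = 0.44688/0.2213 = 2.01932
x = ρ cos φ = 0.47629 × cos(123.80°) = -0.26496
y = ρ sin φ = 0.47629 × sin(123.80°) = 0.39579

-0.265 0.396 2.019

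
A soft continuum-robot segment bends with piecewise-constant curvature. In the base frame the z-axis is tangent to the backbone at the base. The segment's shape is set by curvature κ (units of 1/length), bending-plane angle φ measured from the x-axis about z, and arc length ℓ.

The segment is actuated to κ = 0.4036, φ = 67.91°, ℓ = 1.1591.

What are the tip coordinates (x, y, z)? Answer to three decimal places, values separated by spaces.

θ = κ·ℓ = 0.4036 × 1.1591 = 0.46781 rad
ρ = (1 − cos θ)/κ = (1 − 0.89256)/0.4036 = 0.26621
z = sin θ / κ = 0.45094/0.4036 = 1.11728
x = ρ cos φ = 0.26621 × cos(67.91°) = 0.10011
y = ρ sin φ = 0.26621 × sin(67.91°) = 0.24667

0.100 0.247 1.117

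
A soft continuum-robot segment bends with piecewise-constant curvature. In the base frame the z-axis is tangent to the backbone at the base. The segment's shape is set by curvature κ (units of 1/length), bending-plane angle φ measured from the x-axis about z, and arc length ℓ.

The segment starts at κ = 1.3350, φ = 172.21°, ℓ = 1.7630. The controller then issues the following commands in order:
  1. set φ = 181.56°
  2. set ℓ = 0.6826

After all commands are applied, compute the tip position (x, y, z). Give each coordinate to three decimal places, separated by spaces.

-0.290 -0.008 0.592

initial: κ=1.3350, φ=172.21°, ℓ=1.7630
cmd 1: set φ=181.56° → (κ,φ,ℓ)=(1.3350,181.56°,1.7630) → tip=(-1.2769,-0.0348,0.5310)
cmd 2: set ℓ=0.6826 → (κ,φ,ℓ)=(1.3350,181.56°,0.6826) → tip=(-0.2900,-0.0079,0.5920)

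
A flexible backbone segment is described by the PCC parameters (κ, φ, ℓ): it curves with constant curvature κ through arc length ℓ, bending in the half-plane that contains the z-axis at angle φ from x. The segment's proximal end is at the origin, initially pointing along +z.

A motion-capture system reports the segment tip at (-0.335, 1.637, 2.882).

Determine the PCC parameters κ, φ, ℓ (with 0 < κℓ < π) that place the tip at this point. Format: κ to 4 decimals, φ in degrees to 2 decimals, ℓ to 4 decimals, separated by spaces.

0.3011 101.57 3.4897

ρ = √(x²+y²) = √(-0.335² + 1.637²) = 1.67093
φ = atan2(y, x) mod 360° = atan2(1.637, -0.335) = 101.5655°
|p|² = ρ² + z² = 1.67093² + 2.882² = 11.09792
κ = 2ρ / |p|² = 2×1.67093 / 11.09792 = 0.30112
θ = 2·atan2(ρ, z) = 2·atan2(1.67093, 2.882) = 1.05084 rad
ℓ = θ/κ = 1.05084/0.30112 = 3.48972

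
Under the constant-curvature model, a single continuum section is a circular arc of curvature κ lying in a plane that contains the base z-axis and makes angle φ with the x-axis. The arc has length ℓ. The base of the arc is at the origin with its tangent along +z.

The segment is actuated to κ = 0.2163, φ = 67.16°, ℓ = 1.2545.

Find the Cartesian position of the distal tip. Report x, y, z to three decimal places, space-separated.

0.066 0.156 1.239

θ = κ·ℓ = 0.2163 × 1.2545 = 0.27135 rad
ρ = (1 − cos θ)/κ = (1 − 0.96341)/0.2163 = 0.16916
z = sin θ / κ = 0.26803/0.2163 = 1.23916
x = ρ cos φ = 0.16916 × cos(67.16°) = 0.06566
y = ρ sin φ = 0.16916 × sin(67.16°) = 0.15590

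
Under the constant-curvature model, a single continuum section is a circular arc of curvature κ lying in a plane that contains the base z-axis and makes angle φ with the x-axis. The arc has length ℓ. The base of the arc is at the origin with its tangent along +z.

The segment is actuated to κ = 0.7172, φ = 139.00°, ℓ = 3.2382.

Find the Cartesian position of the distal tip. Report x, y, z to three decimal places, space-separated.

-1.771 1.539 1.019

θ = κ·ℓ = 0.7172 × 3.2382 = 2.32244 rad
ρ = (1 − cos θ)/κ = (1 − -0.68284)/0.7172 = 2.34640
z = sin θ / κ = 0.73057/0.7172 = 1.01864
x = ρ cos φ = 2.34640 × cos(139.00°) = -1.77085
y = ρ sin φ = 2.34640 × sin(139.00°) = 1.53938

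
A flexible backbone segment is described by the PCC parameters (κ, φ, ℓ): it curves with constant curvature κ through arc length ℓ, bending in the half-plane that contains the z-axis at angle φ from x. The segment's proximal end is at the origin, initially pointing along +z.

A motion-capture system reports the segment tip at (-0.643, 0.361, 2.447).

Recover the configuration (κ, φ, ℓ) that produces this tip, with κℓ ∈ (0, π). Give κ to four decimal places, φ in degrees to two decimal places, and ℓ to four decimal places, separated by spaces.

ρ = √(x²+y²) = √(-0.643² + 0.361²) = 0.73741
φ = atan2(y, x) mod 360° = atan2(0.361, -0.643) = 150.6888°
|p|² = ρ² + z² = 0.73741² + 2.447² = 6.53158
κ = 2ρ / |p|² = 2×0.73741 / 6.53158 = 0.22580
θ = 2·atan2(ρ, z) = 2·atan2(0.73741, 2.447) = 0.58539 rad
ℓ = θ/κ = 0.58539/0.22580 = 2.59256

0.2258 150.69 2.5926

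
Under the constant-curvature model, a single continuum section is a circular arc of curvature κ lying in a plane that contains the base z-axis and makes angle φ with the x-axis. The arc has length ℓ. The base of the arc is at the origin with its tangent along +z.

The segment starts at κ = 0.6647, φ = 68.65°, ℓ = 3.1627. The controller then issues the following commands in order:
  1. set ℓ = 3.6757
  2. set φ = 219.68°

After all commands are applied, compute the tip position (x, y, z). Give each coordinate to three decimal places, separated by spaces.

initial: κ=0.6647, φ=68.65°, ℓ=3.1627
cmd 1: set ℓ=3.6757 → (κ,φ,ℓ)=(0.6647,68.65°,3.6757) → tip=(0.9672,2.4744,0.9673)
cmd 2: set φ=219.68° → (κ,φ,ℓ)=(0.6647,219.68°,3.6757) → tip=(-2.0446,-1.6963,0.9673)

-2.045 -1.696 0.967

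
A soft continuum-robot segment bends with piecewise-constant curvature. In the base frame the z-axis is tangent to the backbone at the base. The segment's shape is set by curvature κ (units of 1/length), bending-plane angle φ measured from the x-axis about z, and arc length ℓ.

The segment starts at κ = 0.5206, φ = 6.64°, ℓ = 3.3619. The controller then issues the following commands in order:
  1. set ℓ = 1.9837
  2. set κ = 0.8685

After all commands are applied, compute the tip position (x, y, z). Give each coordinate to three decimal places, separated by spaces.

1.317 0.153 1.138

initial: κ=0.5206, φ=6.64°, ℓ=3.3619
cmd 1: set ℓ=1.9837 → (κ,φ,ℓ)=(0.5206,6.64°,1.9837) → tip=(0.9302,0.1083,1.6494)
cmd 2: set κ=0.8685 → (κ,φ,ℓ)=(0.8685,6.64°,1.9837) → tip=(1.3169,0.1533,1.1381)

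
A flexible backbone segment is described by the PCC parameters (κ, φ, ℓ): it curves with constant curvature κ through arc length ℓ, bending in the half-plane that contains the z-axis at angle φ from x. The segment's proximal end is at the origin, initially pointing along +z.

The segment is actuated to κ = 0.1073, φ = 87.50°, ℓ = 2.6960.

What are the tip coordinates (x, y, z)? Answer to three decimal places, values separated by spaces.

θ = κ·ℓ = 0.1073 × 2.6960 = 0.28928 rad
ρ = (1 − cos θ)/κ = (1 − 0.95845)/0.1073 = 0.38724
z = sin θ / κ = 0.28526/0.1073 = 2.65856
x = ρ cos φ = 0.38724 × cos(87.50°) = 0.01689
y = ρ sin φ = 0.38724 × sin(87.50°) = 0.38687

0.017 0.387 2.659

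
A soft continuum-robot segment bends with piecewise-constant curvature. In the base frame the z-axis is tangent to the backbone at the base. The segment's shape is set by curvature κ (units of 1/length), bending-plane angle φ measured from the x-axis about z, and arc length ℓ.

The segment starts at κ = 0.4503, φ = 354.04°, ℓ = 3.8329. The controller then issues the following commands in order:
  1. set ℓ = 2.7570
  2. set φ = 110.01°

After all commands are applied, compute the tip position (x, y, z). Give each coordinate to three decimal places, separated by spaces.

-0.514 1.412 2.101

initial: κ=0.4503, φ=354.04°, ℓ=3.8329
cmd 1: set ℓ=2.7570 → (κ,φ,ℓ)=(0.4503,354.04°,2.7570) → tip=(1.4944,-0.1560,2.1014)
cmd 2: set φ=110.01° → (κ,φ,ℓ)=(0.4503,110.01°,2.7570) → tip=(-0.5142,1.4119,2.1014)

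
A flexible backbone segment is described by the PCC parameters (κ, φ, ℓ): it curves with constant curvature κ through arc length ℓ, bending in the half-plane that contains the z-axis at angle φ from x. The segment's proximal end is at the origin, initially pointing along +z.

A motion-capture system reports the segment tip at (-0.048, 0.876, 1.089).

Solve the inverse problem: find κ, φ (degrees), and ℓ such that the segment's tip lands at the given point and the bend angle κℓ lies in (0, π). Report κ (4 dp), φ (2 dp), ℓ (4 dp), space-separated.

0.8972 93.14 1.5117

ρ = √(x²+y²) = √(-0.048² + 0.876²) = 0.87731
φ = atan2(y, x) mod 360° = atan2(0.876, -0.048) = 93.1364°
|p|² = ρ² + z² = 0.87731² + 1.089² = 1.95560
κ = 2ρ / |p|² = 2×0.87731 / 1.95560 = 0.89723
θ = 2·atan2(ρ, z) = 2·atan2(0.87731, 1.089) = 1.35631 rad
ℓ = θ/κ = 1.35631/0.89723 = 1.51166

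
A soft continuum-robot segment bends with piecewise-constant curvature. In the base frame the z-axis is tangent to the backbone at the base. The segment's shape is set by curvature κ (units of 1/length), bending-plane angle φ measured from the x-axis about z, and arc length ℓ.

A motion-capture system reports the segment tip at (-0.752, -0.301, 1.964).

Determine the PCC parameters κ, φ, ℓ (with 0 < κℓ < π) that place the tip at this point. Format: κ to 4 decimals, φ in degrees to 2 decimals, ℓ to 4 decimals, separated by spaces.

ρ = √(x²+y²) = √(-0.752² + -0.301²) = 0.81000
φ = atan2(y, x) mod 360° = atan2(-0.301, -0.752) = 201.8145°
|p|² = ρ² + z² = 0.81000² + 1.964² = 4.51340
κ = 2ρ / |p|² = 2×0.81000 / 4.51340 = 0.35893
θ = 2·atan2(ρ, z) = 2·atan2(0.81000, 1.964) = 0.78234 rad
ℓ = θ/κ = 0.78234/0.35893 = 2.17964

0.3589 201.81 2.1796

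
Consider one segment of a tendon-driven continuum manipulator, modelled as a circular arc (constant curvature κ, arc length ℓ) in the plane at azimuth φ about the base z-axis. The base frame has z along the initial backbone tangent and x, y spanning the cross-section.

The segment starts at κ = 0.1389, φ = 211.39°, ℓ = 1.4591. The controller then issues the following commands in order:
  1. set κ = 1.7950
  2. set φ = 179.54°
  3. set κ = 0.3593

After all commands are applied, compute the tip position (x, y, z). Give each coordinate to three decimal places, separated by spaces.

initial: κ=0.1389, φ=211.39°, ℓ=1.4591
cmd 1: set κ=1.7950 → (κ,φ,ℓ)=(1.7950,211.39°,1.4591) → tip=(-0.8877,-0.5416,0.2780)
cmd 2: set φ=179.54° → (κ,φ,ℓ)=(1.7950,179.54°,1.4591) → tip=(-1.0398,0.0083,0.2780)
cmd 3: set κ=0.3593 → (κ,φ,ℓ)=(0.3593,179.54°,1.4591) → tip=(-0.3738,0.0030,1.3932)

-0.374 0.003 1.393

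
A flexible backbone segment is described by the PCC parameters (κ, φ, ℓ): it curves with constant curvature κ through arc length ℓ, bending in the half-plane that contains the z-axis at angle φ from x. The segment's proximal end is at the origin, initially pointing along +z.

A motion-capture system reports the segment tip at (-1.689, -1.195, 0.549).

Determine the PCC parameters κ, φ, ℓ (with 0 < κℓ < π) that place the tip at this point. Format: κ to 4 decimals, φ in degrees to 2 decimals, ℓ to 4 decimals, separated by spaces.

0.9031 215.28 2.9044

ρ = √(x²+y²) = √(-1.689² + -1.195²) = 2.06900
φ = atan2(y, x) mod 360° = atan2(-1.195, -1.689) = 215.2801°
|p|² = ρ² + z² = 2.06900² + 0.549² = 4.58215
κ = 2ρ / |p|² = 2×2.06900 / 4.58215 = 0.90307
θ = 2·atan2(ρ, z) = 2·atan2(2.06900, 0.549) = 2.62285 rad
ℓ = θ/κ = 2.62285/0.90307 = 2.90438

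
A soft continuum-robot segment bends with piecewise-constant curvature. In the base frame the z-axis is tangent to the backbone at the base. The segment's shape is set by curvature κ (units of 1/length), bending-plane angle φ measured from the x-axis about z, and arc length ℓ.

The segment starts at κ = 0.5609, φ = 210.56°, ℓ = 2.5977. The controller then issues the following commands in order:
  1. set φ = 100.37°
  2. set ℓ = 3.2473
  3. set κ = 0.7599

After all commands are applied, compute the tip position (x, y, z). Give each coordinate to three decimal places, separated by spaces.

initial: κ=0.5609, φ=210.56°, ℓ=2.5977
cmd 1: set φ=100.37° → (κ,φ,ℓ)=(0.5609,100.37°,2.5977) → tip=(-0.2845,1.5547,1.7713)
cmd 2: set ℓ=3.2473 → (κ,φ,ℓ)=(0.5609,100.37°,3.2473) → tip=(-0.4005,2.1887,1.7272)
cmd 3: set κ=0.7599 → (κ,φ,ℓ)=(0.7599,100.37°,3.2473) → tip=(-0.4220,2.3059,0.8213)

-0.422 2.306 0.821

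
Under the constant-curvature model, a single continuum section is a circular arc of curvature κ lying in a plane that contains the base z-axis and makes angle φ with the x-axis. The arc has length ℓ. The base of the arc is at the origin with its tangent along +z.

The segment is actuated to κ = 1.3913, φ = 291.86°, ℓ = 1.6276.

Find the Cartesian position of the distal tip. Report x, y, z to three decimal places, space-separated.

θ = κ·ℓ = 1.3913 × 1.6276 = 2.26448 rad
ρ = (1 − cos θ)/κ = (1 − -0.63937)/1.3913 = 1.17830
z = sin θ / κ = 0.76890/1.3913 = 0.55265
x = ρ cos φ = 1.17830 × cos(291.86°) = 0.43873
y = ρ sin φ = 1.17830 × sin(291.86°) = -1.09358

0.439 -1.094 0.553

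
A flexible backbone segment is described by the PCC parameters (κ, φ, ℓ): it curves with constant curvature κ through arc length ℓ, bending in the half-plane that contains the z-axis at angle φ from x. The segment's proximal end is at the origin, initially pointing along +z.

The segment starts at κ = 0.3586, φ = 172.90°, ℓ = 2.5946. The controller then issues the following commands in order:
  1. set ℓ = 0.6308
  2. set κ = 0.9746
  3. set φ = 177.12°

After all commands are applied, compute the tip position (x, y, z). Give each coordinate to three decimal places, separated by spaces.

-0.188 0.009 0.592

initial: κ=0.3586, φ=172.90°, ℓ=2.5946
cmd 1: set ℓ=0.6308 → (κ,φ,ℓ)=(0.3586,172.90°,0.6308) → tip=(-0.0705,0.0088,0.6254)
cmd 2: set κ=0.9746 → (κ,φ,ℓ)=(0.9746,172.90°,0.6308) → tip=(-0.1864,0.0232,0.5918)
cmd 3: set φ=177.12° → (κ,φ,ℓ)=(0.9746,177.12°,0.6308) → tip=(-0.1876,0.0094,0.5918)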